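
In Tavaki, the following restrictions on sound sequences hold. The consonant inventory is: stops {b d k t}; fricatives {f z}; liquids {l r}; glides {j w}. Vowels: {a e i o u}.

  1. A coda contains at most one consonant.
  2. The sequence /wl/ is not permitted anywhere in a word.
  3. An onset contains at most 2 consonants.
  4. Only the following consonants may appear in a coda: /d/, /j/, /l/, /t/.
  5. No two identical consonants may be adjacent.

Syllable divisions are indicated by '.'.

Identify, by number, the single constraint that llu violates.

llu: adjacent identical consonants /ll/.
This is a violation of constraint 5: "No two identical consonants may be adjacent."
The remaining constraints (1, 2, 3, 4) are satisfied.

5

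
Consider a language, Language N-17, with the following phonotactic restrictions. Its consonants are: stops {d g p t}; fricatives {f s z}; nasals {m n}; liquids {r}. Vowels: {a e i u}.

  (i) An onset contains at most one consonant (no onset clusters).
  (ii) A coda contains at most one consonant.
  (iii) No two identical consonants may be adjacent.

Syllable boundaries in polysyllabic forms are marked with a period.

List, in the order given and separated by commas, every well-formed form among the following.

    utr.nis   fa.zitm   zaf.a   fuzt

utr.nis — violates constraint (ii): syllable 1 coda /tr/ has 2 consonants (> 1) → ill-formed
fa.zitm — violates constraint (ii): syllable 2 coda /tm/ has 2 consonants (> 1) → ill-formed
zaf.a — σ1 onset /z/, coda /f/ ok; σ2 onset /∅/, coda /∅/ ok → well-formed
fuzt — violates constraint (ii): syllable 1 coda /zt/ has 2 consonants (> 1) → ill-formed

zaf.a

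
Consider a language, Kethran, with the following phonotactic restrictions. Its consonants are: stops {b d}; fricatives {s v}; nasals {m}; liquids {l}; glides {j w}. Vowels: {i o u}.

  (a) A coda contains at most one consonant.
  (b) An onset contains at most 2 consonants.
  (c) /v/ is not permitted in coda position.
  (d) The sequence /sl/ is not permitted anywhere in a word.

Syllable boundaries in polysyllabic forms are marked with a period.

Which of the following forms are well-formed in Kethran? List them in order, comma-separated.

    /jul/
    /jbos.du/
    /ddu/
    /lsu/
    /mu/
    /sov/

/jul/ — σ1 onset /j/, coda /l/ ok → well-formed
/jbos.du/ — σ1 onset /jb/ (2C), coda /s/ ok; σ2 onset /d/, coda /∅/ ok → well-formed
/ddu/ — σ1 onset /dd/ (2C), coda /∅/ ok → well-formed
/lsu/ — σ1 onset /ls/ (2C), coda /∅/ ok → well-formed
/mu/ — σ1 onset /m/, coda /∅/ ok → well-formed
/sov/ — violates constraint (c): syllable 1 coda contains /v/ → ill-formed

/jul/, /jbos.du/, /ddu/, /lsu/, /mu/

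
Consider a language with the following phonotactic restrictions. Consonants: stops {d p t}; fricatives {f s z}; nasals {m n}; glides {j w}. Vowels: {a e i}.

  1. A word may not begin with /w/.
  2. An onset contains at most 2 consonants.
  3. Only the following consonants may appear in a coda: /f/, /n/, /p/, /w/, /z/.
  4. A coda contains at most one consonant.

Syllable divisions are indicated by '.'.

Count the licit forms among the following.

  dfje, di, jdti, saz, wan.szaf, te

dfje — violates constraint 2: syllable 1 onset /dfj/ has 3 consonants (> 2) → illicit
di — σ1 onset /d/, coda /∅/ ok → licit
jdti — violates constraint 2: syllable 1 onset /jdt/ has 3 consonants (> 2) → illicit
saz — σ1 onset /s/, coda /z/ ok → licit
wan.szaf — violates constraint 1: word begins with /w/ → illicit
te — σ1 onset /t/, coda /∅/ ok → licit
Licit: di, saz, te → 3.

3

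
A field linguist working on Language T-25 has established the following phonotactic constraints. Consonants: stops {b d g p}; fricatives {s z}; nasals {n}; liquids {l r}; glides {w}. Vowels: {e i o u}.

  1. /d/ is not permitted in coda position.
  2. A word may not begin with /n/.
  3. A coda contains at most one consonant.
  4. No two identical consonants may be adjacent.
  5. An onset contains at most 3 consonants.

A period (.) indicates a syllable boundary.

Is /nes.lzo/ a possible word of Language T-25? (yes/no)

/nes.lzo/ — violates constraint 2: word begins with /n/ → not permitted

no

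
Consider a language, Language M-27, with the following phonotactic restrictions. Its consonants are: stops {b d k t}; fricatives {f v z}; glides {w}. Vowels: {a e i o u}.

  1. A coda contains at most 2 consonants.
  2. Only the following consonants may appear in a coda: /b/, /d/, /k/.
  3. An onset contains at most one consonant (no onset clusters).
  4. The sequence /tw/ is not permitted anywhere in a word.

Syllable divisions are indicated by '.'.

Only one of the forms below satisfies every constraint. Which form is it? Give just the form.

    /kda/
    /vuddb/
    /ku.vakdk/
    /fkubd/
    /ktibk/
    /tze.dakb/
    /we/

/kda/ — violates constraint 3: syllable 1 onset /kd/ has 2 consonants (> 1) → phonotactically illegal
/vuddb/ — violates constraint 1: syllable 1 coda /ddb/ has 3 consonants (> 2) → phonotactically illegal
/ku.vakdk/ — violates constraint 1: syllable 2 coda /kdk/ has 3 consonants (> 2) → phonotactically illegal
/fkubd/ — violates constraint 3: syllable 1 onset /fk/ has 2 consonants (> 1) → phonotactically illegal
/ktibk/ — violates constraint 3: syllable 1 onset /kt/ has 2 consonants (> 1) → phonotactically illegal
/tze.dakb/ — violates constraint 3: syllable 1 onset /tz/ has 2 consonants (> 1) → phonotactically illegal
/we/ — σ1 onset /w/, coda /∅/ ok → phonotactically legal

/we/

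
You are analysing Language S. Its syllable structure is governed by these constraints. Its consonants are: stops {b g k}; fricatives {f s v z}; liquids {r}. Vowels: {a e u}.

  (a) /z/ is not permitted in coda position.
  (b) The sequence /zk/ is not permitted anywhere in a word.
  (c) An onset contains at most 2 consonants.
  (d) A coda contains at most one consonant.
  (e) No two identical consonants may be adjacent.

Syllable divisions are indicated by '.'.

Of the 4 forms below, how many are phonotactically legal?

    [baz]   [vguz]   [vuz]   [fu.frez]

0

[baz] — violates constraint (a): syllable 1 coda contains /z/ → phonotactically illegal
[vguz] — violates constraint (a): syllable 1 coda contains /z/ → phonotactically illegal
[vuz] — violates constraint (a): syllable 1 coda contains /z/ → phonotactically illegal
[fu.frez] — violates constraint (a): syllable 2 coda contains /z/ → phonotactically illegal
No form is phonotactically legal → 0.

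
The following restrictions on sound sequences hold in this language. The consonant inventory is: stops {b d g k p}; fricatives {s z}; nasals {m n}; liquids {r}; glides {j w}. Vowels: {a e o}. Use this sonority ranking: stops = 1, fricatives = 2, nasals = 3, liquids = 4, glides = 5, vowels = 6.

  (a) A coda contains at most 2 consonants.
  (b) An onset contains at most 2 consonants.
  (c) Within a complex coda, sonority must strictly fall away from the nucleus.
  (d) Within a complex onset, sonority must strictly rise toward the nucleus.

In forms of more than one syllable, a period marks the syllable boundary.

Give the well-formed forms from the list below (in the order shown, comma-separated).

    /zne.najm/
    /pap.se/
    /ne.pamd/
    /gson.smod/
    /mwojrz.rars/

/zne.najm/ — σ1 onset /zn/ (2→3 rises), coda /∅/ ok; σ2 onset /n/, coda /jm/ (5→3 falls) ok → well-formed
/pap.se/ — σ1 onset /p/, coda /p/ ok; σ2 onset /s/, coda /∅/ ok → well-formed
/ne.pamd/ — σ1 onset /n/, coda /∅/ ok; σ2 onset /p/, coda /md/ (3→1 falls) ok → well-formed
/gson.smod/ — σ1 onset /gs/ (1→2 rises), coda /n/ ok; σ2 onset /sm/ (2→3 rises), coda /d/ ok → well-formed
/mwojrz.rars/ — violates constraint (a): syllable 1 coda /jrz/ has 3 consonants (> 2) → ill-formed

/zne.najm/, /pap.se/, /ne.pamd/, /gson.smod/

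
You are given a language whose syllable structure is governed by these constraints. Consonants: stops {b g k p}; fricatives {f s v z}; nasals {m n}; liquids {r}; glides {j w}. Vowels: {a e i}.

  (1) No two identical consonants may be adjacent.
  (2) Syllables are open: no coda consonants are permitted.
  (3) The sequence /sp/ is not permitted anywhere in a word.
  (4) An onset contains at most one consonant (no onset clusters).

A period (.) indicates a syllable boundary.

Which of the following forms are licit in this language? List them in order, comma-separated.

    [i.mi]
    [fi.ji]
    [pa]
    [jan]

[i.mi] — σ1 onset /∅/, coda /∅/ ok; σ2 onset /m/, coda /∅/ ok → licit
[fi.ji] — σ1 onset /f/, coda /∅/ ok; σ2 onset /j/, coda /∅/ ok → licit
[pa] — σ1 onset /p/, coda /∅/ ok → licit
[jan] — violates constraint 2: syllable 1 coda /n/ has 1 consonant (> 0) → illicit

[i.mi], [fi.ji], [pa]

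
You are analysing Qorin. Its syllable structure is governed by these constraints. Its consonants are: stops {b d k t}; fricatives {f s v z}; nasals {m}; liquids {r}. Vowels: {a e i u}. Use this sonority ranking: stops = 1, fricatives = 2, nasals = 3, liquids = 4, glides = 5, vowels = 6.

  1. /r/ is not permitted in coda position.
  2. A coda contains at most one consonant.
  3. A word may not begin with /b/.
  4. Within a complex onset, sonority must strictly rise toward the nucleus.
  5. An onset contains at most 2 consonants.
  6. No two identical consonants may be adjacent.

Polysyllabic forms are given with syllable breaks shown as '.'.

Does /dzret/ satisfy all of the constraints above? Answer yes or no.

/dzret/ — violates constraint 5: syllable 1 onset /dzr/ has 3 consonants (> 2) → ill-formed

no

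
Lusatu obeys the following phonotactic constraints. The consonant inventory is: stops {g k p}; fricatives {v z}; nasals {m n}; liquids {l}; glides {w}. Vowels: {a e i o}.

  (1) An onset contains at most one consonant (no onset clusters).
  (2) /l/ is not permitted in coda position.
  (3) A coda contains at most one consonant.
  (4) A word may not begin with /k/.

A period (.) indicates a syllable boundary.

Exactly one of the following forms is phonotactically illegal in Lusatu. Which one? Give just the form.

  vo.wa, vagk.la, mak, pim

vo.wa — σ1 onset /v/, coda /∅/ ok; σ2 onset /w/, coda /∅/ ok → phonotactically legal
vagk.la — violates constraint 3: syllable 1 coda /gk/ has 2 consonants (> 1) → phonotactically illegal
mak — σ1 onset /m/, coda /k/ ok → phonotactically legal
pim — σ1 onset /p/, coda /m/ ok → phonotactically legal

vagk.la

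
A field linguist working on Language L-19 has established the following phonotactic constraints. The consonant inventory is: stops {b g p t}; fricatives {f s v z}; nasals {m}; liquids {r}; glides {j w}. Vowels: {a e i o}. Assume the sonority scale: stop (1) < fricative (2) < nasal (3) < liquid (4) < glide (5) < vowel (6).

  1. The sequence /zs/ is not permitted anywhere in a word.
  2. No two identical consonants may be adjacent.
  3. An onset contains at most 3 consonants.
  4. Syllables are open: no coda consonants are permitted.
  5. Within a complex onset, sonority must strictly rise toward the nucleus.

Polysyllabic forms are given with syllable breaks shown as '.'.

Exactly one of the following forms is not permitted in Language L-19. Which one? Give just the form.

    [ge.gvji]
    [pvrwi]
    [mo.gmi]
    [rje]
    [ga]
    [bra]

[pvrwi]

[ge.gvji] — σ1 onset /g/, coda /∅/ ok; σ2 onset /gvj/ (1→2→5 rises), coda /∅/ ok → permitted
[pvrwi] — violates constraint 3: syllable 1 onset /pvrw/ has 4 consonants (> 3) → not permitted
[mo.gmi] — σ1 onset /m/, coda /∅/ ok; σ2 onset /gm/ (1→3 rises), coda /∅/ ok → permitted
[rje] — σ1 onset /rj/ (4→5 rises), coda /∅/ ok → permitted
[ga] — σ1 onset /g/, coda /∅/ ok → permitted
[bra] — σ1 onset /br/ (1→4 rises), coda /∅/ ok → permitted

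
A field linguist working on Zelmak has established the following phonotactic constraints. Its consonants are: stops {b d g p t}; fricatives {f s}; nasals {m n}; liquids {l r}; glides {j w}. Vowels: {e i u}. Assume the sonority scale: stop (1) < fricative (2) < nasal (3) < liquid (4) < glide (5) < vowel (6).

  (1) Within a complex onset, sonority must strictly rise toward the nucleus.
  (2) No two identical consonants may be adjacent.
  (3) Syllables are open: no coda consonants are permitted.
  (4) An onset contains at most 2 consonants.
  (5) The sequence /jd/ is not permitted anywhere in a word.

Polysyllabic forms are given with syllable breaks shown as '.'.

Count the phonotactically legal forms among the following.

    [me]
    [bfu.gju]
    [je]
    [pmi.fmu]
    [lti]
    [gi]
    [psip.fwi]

5

[me] — σ1 onset /m/, coda /∅/ ok → phonotactically legal
[bfu.gju] — σ1 onset /bf/ (1→2 rises), coda /∅/ ok; σ2 onset /gj/ (1→5 rises), coda /∅/ ok → phonotactically legal
[je] — σ1 onset /j/, coda /∅/ ok → phonotactically legal
[pmi.fmu] — σ1 onset /pm/ (1→3 rises), coda /∅/ ok; σ2 onset /fm/ (2→3 rises), coda /∅/ ok → phonotactically legal
[lti] — violates constraint 1: syllable 1 onset /lt/: /l/ (liquid, 4) → /t/ (stop, 1) does not rise → phonotactically illegal
[gi] — σ1 onset /g/, coda /∅/ ok → phonotactically legal
[psip.fwi] — violates constraint 3: syllable 1 coda /p/ has 1 consonant (> 0) → phonotactically illegal
Phonotactically legal: [me], [bfu.gju], [je], [pmi.fmu], [gi] → 5.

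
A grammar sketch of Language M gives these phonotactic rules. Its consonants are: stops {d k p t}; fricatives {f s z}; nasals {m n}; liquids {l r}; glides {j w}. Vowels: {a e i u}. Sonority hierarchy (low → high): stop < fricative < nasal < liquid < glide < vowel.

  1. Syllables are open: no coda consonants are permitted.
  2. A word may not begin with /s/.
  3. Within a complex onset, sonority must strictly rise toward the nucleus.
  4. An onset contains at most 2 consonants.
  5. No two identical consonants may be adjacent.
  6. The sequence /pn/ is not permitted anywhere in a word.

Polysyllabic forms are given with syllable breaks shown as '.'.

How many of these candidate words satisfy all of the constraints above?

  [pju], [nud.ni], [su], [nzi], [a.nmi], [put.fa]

[pju] — σ1 onset /pj/ (1→5 rises), coda /∅/ ok → phonotactically legal
[nud.ni] — violates constraint 1: syllable 1 coda /d/ has 1 consonant (> 0) → phonotactically illegal
[su] — violates constraint 2: word begins with /s/ → phonotactically illegal
[nzi] — violates constraint 3: syllable 1 onset /nz/: /n/ (nasal, 3) → /z/ (fricative, 2) does not rise → phonotactically illegal
[a.nmi] — violates constraint 3: syllable 2 onset /nm/: /n/ (nasal, 3) → /m/ (nasal, 3) does not rise → phonotactically illegal
[put.fa] — violates constraint 1: syllable 1 coda /t/ has 1 consonant (> 0) → phonotactically illegal
Phonotactically legal: [pju] → 1.

1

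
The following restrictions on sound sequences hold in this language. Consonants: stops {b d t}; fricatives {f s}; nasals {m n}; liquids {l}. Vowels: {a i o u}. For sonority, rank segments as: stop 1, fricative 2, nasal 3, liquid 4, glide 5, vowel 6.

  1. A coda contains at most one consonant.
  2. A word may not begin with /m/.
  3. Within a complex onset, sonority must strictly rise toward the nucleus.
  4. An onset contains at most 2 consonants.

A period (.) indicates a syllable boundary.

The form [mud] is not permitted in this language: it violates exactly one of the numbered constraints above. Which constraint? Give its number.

2

[mud]: word begins with /m/.
This is a violation of constraint 2: "A word may not begin with /m/."
The remaining constraints (1, 3, 4) are satisfied.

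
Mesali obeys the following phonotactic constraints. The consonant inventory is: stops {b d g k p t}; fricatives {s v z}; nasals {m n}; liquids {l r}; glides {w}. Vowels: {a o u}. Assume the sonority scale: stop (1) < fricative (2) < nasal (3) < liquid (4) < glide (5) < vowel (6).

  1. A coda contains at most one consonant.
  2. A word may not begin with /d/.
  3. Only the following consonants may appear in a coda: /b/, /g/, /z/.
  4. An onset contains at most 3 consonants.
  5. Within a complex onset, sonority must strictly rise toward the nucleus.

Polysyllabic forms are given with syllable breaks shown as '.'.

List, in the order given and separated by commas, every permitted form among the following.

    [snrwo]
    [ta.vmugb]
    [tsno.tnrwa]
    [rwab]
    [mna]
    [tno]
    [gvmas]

[snrwo] — violates constraint 4: syllable 1 onset /snrw/ has 4 consonants (> 3) → not permitted
[ta.vmugb] — violates constraint 1: syllable 2 coda /gb/ has 2 consonants (> 1) → not permitted
[tsno.tnrwa] — violates constraint 4: syllable 2 onset /tnrw/ has 4 consonants (> 3) → not permitted
[rwab] — σ1 onset /rw/ (4→5 rises), coda /b/ ok → permitted
[mna] — violates constraint 5: syllable 1 onset /mn/: /m/ (nasal, 3) → /n/ (nasal, 3) does not rise → not permitted
[tno] — σ1 onset /tn/ (1→3 rises), coda /∅/ ok → permitted
[gvmas] — violates constraint 3: syllable 1 coda contains /s/, which is not a licensed coda consonant → not permitted

[rwab], [tno]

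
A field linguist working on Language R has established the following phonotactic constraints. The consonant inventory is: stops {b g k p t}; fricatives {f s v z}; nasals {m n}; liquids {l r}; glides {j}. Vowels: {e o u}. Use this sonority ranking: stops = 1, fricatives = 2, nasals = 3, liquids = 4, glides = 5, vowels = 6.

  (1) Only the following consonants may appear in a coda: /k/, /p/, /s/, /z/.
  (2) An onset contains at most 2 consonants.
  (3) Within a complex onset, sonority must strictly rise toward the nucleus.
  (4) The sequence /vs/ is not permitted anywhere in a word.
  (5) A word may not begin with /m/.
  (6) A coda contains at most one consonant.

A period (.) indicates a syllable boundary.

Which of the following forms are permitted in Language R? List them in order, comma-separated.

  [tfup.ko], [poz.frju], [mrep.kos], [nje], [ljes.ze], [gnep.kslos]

[tfup.ko], [nje], [ljes.ze]

[tfup.ko] — σ1 onset /tf/ (1→2 rises), coda /p/ ok; σ2 onset /k/, coda /∅/ ok → permitted
[poz.frju] — violates constraint 2: syllable 2 onset /frj/ has 3 consonants (> 2) → not permitted
[mrep.kos] — violates constraint 5: word begins with /m/ → not permitted
[nje] — σ1 onset /nj/ (3→5 rises), coda /∅/ ok → permitted
[ljes.ze] — σ1 onset /lj/ (4→5 rises), coda /s/ ok; σ2 onset /z/, coda /∅/ ok → permitted
[gnep.kslos] — violates constraint 2: syllable 2 onset /ksl/ has 3 consonants (> 2) → not permitted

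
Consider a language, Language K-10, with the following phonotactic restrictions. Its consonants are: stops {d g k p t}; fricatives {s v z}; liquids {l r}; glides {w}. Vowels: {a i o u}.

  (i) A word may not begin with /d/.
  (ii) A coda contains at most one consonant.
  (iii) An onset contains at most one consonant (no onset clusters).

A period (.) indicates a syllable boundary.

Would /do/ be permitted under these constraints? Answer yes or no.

no

/do/ — violates constraint (i): word begins with /d/ → not permitted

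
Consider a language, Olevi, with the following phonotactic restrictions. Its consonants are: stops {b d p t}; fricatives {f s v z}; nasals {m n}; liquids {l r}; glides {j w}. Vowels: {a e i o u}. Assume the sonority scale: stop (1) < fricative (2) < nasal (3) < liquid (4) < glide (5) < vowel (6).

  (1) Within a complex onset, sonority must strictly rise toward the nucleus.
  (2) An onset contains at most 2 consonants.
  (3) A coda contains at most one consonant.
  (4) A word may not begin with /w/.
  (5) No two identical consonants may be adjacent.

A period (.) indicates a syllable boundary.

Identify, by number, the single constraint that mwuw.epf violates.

mwuw.epf: syllable 2 coda /pf/ has 2 consonants (> 1).
This is a violation of constraint 3: "A coda contains at most one consonant."
The remaining constraints (1, 2, 4, 5) are satisfied.

3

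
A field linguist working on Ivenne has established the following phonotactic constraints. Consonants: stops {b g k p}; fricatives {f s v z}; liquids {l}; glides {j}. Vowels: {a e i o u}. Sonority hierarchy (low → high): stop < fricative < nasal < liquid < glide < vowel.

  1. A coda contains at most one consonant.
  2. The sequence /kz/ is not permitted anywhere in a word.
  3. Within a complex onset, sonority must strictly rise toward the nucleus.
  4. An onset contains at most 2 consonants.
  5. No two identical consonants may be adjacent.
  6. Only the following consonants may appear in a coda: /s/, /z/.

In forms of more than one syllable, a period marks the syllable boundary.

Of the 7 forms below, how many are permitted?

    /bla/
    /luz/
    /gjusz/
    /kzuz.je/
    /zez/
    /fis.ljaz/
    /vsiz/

4

/bla/ — σ1 onset /bl/ (1→4 rises), coda /∅/ ok → permitted
/luz/ — σ1 onset /l/, coda /z/ ok → permitted
/gjusz/ — violates constraint 1: syllable 1 coda /sz/ has 2 consonants (> 1) → not permitted
/kzuz.je/ — violates constraint 2: contains banned sequence /kz/ → not permitted
/zez/ — σ1 onset /z/, coda /z/ ok → permitted
/fis.ljaz/ — σ1 onset /f/, coda /s/ ok; σ2 onset /lj/ (4→5 rises), coda /z/ ok → permitted
/vsiz/ — violates constraint 3: syllable 1 onset /vs/: /v/ (fricative, 2) → /s/ (fricative, 2) does not rise → not permitted
Permitted: /bla/, /luz/, /zez/, /fis.ljaz/ → 4.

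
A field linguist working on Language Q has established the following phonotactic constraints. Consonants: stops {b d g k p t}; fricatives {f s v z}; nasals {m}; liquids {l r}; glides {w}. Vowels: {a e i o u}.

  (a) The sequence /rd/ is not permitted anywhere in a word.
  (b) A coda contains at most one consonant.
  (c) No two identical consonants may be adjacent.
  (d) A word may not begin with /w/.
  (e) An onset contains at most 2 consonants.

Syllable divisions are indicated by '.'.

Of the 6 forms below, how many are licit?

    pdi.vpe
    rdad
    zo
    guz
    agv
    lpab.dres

pdi.vpe — σ1 onset /pd/ (2C), coda /∅/ ok; σ2 onset /vp/ (2C), coda /∅/ ok → licit
rdad — violates constraint (a): contains banned sequence /rd/ → illicit
zo — σ1 onset /z/, coda /∅/ ok → licit
guz — σ1 onset /g/, coda /z/ ok → licit
agv — violates constraint (b): syllable 1 coda /gv/ has 2 consonants (> 1) → illicit
lpab.dres — σ1 onset /lp/ (2C), coda /b/ ok; σ2 onset /dr/ (2C), coda /s/ ok → licit
Licit: pdi.vpe, zo, guz, lpab.dres → 4.

4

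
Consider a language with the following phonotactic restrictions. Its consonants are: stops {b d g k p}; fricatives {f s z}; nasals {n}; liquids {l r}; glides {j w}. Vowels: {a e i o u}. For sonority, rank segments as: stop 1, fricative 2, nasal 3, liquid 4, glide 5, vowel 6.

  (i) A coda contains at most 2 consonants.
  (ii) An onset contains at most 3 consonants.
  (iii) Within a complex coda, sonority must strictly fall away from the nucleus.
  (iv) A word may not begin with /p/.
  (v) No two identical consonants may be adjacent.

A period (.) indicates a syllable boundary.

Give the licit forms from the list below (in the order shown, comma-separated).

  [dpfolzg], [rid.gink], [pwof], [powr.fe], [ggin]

[dpfolzg] — violates constraint (i): syllable 1 coda /lzg/ has 3 consonants (> 2) → illicit
[rid.gink] — σ1 onset /r/, coda /d/ ok; σ2 onset /g/, coda /nk/ (3→1 falls) ok → licit
[pwof] — violates constraint (iv): word begins with /p/ → illicit
[powr.fe] — violates constraint (iv): word begins with /p/ → illicit
[ggin] — violates constraint (v): adjacent identical consonants /gg/ → illicit

[rid.gink]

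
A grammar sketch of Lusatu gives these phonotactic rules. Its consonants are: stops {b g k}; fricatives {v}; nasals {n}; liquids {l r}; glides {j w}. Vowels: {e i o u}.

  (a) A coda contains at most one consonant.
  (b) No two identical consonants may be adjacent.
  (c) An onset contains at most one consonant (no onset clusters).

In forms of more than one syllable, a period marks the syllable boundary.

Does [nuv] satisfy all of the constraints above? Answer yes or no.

[nuv] — σ1 onset /n/, coda /v/ ok → phonotactically legal

yes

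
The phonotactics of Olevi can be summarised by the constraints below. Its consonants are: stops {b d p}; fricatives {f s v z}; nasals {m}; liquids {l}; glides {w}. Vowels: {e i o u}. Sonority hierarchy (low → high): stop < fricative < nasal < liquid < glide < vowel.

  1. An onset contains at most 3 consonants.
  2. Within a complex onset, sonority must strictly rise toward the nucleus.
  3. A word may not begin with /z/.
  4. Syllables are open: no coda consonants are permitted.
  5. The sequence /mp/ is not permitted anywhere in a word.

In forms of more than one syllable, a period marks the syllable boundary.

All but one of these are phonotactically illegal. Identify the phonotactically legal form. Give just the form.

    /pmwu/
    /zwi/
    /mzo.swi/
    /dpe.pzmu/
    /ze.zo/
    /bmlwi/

/pmwu/ — σ1 onset /pmw/ (1→3→5 rises), coda /∅/ ok → phonotactically legal
/zwi/ — violates constraint 3: word begins with /z/ → phonotactically illegal
/mzo.swi/ — violates constraint 2: syllable 1 onset /mz/: /m/ (nasal, 3) → /z/ (fricative, 2) does not rise → phonotactically illegal
/dpe.pzmu/ — violates constraint 2: syllable 1 onset /dp/: /d/ (stop, 1) → /p/ (stop, 1) does not rise → phonotactically illegal
/ze.zo/ — violates constraint 3: word begins with /z/ → phonotactically illegal
/bmlwi/ — violates constraint 1: syllable 1 onset /bmlw/ has 4 consonants (> 3) → phonotactically illegal

/pmwu/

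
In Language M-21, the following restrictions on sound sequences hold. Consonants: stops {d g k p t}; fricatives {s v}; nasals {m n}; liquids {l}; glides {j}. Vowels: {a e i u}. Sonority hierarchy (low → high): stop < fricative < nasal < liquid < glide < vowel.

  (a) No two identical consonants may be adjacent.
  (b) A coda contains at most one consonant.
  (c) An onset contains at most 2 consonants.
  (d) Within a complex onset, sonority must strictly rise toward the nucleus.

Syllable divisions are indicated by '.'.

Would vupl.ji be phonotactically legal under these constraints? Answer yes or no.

no

vupl.ji — violates constraint (b): syllable 1 coda /pl/ has 2 consonants (> 1) → phonotactically illegal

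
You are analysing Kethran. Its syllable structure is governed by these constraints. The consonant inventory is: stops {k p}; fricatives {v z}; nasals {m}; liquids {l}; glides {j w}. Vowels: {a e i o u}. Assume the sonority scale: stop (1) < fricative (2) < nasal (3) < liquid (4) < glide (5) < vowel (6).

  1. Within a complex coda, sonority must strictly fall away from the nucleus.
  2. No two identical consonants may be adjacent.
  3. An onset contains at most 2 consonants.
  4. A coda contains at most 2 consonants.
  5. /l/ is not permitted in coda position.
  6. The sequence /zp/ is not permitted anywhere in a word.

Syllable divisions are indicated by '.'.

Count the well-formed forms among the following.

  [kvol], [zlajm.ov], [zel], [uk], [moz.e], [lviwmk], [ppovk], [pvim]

[kvol] — violates constraint 5: syllable 1 coda contains /l/ → ill-formed
[zlajm.ov] — σ1 onset /zl/ (2C), coda /jm/ (5→3 falls) ok; σ2 onset /∅/, coda /v/ ok → well-formed
[zel] — violates constraint 5: syllable 1 coda contains /l/ → ill-formed
[uk] — σ1 onset /∅/, coda /k/ ok → well-formed
[moz.e] — σ1 onset /m/, coda /z/ ok; σ2 onset /∅/, coda /∅/ ok → well-formed
[lviwmk] — violates constraint 4: syllable 1 coda /wmk/ has 3 consonants (> 2) → ill-formed
[ppovk] — violates constraint 2: adjacent identical consonants /pp/ → ill-formed
[pvim] — σ1 onset /pv/ (2C), coda /m/ ok → well-formed
Well-formed: [zlajm.ov], [uk], [moz.e], [pvim] → 4.

4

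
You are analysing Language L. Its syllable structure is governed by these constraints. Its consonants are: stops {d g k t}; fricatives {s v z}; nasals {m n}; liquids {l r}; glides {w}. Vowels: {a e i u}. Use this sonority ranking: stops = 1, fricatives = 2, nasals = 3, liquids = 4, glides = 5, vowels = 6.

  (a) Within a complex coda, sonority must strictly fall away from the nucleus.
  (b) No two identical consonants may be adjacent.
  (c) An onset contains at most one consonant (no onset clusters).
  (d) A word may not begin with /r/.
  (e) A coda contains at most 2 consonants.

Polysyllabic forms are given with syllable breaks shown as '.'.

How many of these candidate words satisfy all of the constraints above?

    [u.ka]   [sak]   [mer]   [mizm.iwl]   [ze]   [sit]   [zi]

6

[u.ka] — σ1 onset /∅/, coda /∅/ ok; σ2 onset /k/, coda /∅/ ok → permitted
[sak] — σ1 onset /s/, coda /k/ ok → permitted
[mer] — σ1 onset /m/, coda /r/ ok → permitted
[mizm.iwl] — violates constraint (a): syllable 1 coda /zm/: /z/ (fricative, 2) → /m/ (nasal, 3) does not fall → not permitted
[ze] — σ1 onset /z/, coda /∅/ ok → permitted
[sit] — σ1 onset /s/, coda /t/ ok → permitted
[zi] — σ1 onset /z/, coda /∅/ ok → permitted
Permitted: [u.ka], [sak], [mer], [ze], [sit], [zi] → 6.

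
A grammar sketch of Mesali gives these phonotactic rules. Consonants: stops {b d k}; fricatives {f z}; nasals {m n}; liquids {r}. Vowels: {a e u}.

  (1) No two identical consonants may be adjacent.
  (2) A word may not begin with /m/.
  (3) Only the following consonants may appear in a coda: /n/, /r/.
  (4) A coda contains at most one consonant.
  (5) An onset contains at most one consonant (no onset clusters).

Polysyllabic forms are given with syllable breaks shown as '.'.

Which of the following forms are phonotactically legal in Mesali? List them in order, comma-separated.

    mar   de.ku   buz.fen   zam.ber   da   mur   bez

de.ku, da

mar — violates constraint 2: word begins with /m/ → phonotactically illegal
de.ku — σ1 onset /d/, coda /∅/ ok; σ2 onset /k/, coda /∅/ ok → phonotactically legal
buz.fen — violates constraint 3: syllable 1 coda contains /z/, which is not a licensed coda consonant → phonotactically illegal
zam.ber — violates constraint 3: syllable 1 coda contains /m/, which is not a licensed coda consonant → phonotactically illegal
da — σ1 onset /d/, coda /∅/ ok → phonotactically legal
mur — violates constraint 2: word begins with /m/ → phonotactically illegal
bez — violates constraint 3: syllable 1 coda contains /z/, which is not a licensed coda consonant → phonotactically illegal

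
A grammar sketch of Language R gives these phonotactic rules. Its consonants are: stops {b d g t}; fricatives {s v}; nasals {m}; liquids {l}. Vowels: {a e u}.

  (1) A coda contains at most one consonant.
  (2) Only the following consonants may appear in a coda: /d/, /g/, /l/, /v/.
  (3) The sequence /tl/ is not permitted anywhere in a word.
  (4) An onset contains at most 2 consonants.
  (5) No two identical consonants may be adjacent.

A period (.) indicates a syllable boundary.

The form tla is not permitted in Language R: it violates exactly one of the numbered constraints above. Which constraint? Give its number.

3

tla: contains banned sequence /tl/.
This is a violation of constraint 3: "The sequence /tl/ is not permitted anywhere in a word."
The remaining constraints (1, 2, 4, 5) are satisfied.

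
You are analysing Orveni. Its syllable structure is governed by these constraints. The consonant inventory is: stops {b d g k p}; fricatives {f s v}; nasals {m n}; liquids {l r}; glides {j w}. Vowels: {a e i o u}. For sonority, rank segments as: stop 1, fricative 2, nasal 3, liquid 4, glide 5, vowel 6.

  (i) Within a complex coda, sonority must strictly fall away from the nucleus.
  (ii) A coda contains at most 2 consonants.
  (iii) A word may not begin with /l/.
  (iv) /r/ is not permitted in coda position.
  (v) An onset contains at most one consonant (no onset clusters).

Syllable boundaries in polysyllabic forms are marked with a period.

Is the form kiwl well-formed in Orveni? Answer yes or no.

yes

kiwl — σ1 onset /k/, coda /wl/ (5→4 falls) ok → well-formed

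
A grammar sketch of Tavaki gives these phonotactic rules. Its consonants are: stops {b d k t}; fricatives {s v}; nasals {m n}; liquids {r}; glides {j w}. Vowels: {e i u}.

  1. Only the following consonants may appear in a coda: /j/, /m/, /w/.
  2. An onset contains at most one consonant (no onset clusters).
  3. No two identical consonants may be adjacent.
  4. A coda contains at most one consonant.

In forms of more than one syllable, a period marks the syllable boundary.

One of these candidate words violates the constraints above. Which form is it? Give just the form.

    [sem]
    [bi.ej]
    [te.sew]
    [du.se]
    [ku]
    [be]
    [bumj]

[sem] — σ1 onset /s/, coda /m/ ok → phonotactically legal
[bi.ej] — σ1 onset /b/, coda /∅/ ok; σ2 onset /∅/, coda /j/ ok → phonotactically legal
[te.sew] — σ1 onset /t/, coda /∅/ ok; σ2 onset /s/, coda /w/ ok → phonotactically legal
[du.se] — σ1 onset /d/, coda /∅/ ok; σ2 onset /s/, coda /∅/ ok → phonotactically legal
[ku] — σ1 onset /k/, coda /∅/ ok → phonotactically legal
[be] — σ1 onset /b/, coda /∅/ ok → phonotactically legal
[bumj] — violates constraint 4: syllable 1 coda /mj/ has 2 consonants (> 1) → phonotactically illegal

[bumj]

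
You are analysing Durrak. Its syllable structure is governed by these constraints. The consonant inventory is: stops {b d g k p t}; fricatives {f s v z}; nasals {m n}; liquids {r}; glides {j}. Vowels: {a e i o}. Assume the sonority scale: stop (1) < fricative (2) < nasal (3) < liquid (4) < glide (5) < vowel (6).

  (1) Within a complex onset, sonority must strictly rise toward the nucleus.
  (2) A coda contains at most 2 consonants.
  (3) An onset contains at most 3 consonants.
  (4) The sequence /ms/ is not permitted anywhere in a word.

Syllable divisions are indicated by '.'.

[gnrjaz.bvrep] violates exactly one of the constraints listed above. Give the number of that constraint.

3

[gnrjaz.bvrep]: syllable 1 onset /gnrj/ has 4 consonants (> 3).
This is a violation of constraint 3: "An onset contains at most 3 consonants."
The remaining constraints (1, 2, 4) are satisfied.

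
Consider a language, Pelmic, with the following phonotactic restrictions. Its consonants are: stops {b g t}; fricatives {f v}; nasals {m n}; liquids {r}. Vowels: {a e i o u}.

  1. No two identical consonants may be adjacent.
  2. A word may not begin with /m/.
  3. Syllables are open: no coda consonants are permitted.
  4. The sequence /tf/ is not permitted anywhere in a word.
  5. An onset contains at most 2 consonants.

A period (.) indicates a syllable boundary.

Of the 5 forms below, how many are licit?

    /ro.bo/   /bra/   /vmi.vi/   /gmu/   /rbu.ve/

5

/ro.bo/ — σ1 onset /r/, coda /∅/ ok; σ2 onset /b/, coda /∅/ ok → licit
/bra/ — σ1 onset /br/ (2C), coda /∅/ ok → licit
/vmi.vi/ — σ1 onset /vm/ (2C), coda /∅/ ok; σ2 onset /v/, coda /∅/ ok → licit
/gmu/ — σ1 onset /gm/ (2C), coda /∅/ ok → licit
/rbu.ve/ — σ1 onset /rb/ (2C), coda /∅/ ok; σ2 onset /v/, coda /∅/ ok → licit
Licit: /ro.bo/, /bra/, /vmi.vi/, /gmu/, /rbu.ve/ → 5.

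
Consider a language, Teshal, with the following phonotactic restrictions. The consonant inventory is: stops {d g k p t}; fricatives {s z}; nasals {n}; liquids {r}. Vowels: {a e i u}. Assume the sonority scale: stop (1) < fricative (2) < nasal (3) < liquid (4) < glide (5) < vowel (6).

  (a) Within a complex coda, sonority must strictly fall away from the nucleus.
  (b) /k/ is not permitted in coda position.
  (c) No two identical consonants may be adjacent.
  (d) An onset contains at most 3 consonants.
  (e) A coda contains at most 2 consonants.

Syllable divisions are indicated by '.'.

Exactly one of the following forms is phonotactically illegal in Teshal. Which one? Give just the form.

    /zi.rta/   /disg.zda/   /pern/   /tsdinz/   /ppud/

/zi.rta/ — σ1 onset /z/, coda /∅/ ok; σ2 onset /rt/ (2C), coda /∅/ ok → phonotactically legal
/disg.zda/ — σ1 onset /d/, coda /sg/ (2→1 falls) ok; σ2 onset /zd/ (2C), coda /∅/ ok → phonotactically legal
/pern/ — σ1 onset /p/, coda /rn/ (4→3 falls) ok → phonotactically legal
/tsdinz/ — σ1 onset /tsd/ (3C), coda /nz/ (3→2 falls) ok → phonotactically legal
/ppud/ — violates constraint (c): adjacent identical consonants /pp/ → phonotactically illegal

/ppud/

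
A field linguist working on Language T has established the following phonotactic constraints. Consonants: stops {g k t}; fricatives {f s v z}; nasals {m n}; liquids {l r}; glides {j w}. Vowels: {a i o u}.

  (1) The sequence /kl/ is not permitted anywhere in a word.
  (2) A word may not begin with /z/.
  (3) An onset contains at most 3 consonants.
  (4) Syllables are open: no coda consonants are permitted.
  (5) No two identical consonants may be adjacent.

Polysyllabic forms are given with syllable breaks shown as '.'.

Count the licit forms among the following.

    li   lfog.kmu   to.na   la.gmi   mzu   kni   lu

li — σ1 onset /l/, coda /∅/ ok → licit
lfog.kmu — violates constraint 4: syllable 1 coda /g/ has 1 consonant (> 0) → illicit
to.na — σ1 onset /t/, coda /∅/ ok; σ2 onset /n/, coda /∅/ ok → licit
la.gmi — σ1 onset /l/, coda /∅/ ok; σ2 onset /gm/ (2C), coda /∅/ ok → licit
mzu — σ1 onset /mz/ (2C), coda /∅/ ok → licit
kni — σ1 onset /kn/ (2C), coda /∅/ ok → licit
lu — σ1 onset /l/, coda /∅/ ok → licit
Licit: li, to.na, la.gmi, mzu, kni, lu → 6.

6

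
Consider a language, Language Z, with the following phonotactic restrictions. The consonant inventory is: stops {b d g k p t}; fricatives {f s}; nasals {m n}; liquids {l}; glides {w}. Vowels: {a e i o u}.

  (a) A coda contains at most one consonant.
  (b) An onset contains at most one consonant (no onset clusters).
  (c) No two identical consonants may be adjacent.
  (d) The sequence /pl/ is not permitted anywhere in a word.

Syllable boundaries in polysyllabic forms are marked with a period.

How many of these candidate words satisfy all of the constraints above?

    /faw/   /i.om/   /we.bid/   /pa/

4

/faw/ — σ1 onset /f/, coda /w/ ok → licit
/i.om/ — σ1 onset /∅/, coda /∅/ ok; σ2 onset /∅/, coda /m/ ok → licit
/we.bid/ — σ1 onset /w/, coda /∅/ ok; σ2 onset /b/, coda /d/ ok → licit
/pa/ — σ1 onset /p/, coda /∅/ ok → licit
Licit: /faw/, /i.om/, /we.bid/, /pa/ → 4.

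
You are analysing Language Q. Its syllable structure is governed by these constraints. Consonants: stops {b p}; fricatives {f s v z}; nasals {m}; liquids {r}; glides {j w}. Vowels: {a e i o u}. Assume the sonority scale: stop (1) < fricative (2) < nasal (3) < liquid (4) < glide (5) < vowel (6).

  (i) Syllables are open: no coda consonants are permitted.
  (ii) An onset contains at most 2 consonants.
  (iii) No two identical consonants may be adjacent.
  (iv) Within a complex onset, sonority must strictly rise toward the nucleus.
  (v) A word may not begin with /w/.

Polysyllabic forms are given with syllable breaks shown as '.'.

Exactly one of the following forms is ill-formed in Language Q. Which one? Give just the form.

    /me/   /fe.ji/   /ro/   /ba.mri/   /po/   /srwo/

/me/ — σ1 onset /m/, coda /∅/ ok → well-formed
/fe.ji/ — σ1 onset /f/, coda /∅/ ok; σ2 onset /j/, coda /∅/ ok → well-formed
/ro/ — σ1 onset /r/, coda /∅/ ok → well-formed
/ba.mri/ — σ1 onset /b/, coda /∅/ ok; σ2 onset /mr/ (3→4 rises), coda /∅/ ok → well-formed
/po/ — σ1 onset /p/, coda /∅/ ok → well-formed
/srwo/ — violates constraint (ii): syllable 1 onset /srw/ has 3 consonants (> 2) → ill-formed

/srwo/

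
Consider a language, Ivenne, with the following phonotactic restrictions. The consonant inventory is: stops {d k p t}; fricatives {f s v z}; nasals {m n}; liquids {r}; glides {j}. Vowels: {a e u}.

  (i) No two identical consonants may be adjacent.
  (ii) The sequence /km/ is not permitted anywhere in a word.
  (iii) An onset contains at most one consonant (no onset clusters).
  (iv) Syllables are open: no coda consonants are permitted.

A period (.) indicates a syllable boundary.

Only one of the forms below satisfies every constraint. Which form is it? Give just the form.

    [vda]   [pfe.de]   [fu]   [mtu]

[fu]

[vda] — violates constraint (iii): syllable 1 onset /vd/ has 2 consonants (> 1) → illicit
[pfe.de] — violates constraint (iii): syllable 1 onset /pf/ has 2 consonants (> 1) → illicit
[fu] — σ1 onset /f/, coda /∅/ ok → licit
[mtu] — violates constraint (iii): syllable 1 onset /mt/ has 2 consonants (> 1) → illicit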